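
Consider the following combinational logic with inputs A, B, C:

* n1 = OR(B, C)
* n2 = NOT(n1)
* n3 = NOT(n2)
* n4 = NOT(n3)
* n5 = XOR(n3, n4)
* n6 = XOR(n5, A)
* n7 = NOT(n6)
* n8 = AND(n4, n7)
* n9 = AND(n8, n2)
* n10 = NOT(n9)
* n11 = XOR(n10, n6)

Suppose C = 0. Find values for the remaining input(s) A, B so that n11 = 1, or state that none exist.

A=1, B=1

n11 = XOR(n10, n6) must be 1, so n10 and n6 differ.
Check with C = 0 and A=1, B=1:
n1 = OR(B, C) = OR(1, 0) = 1
n2 = NOT(n1) = NOT 1 = 0
n3 = NOT(n2) = NOT 0 = 1
n4 = NOT(n3) = NOT 1 = 0
n5 = XOR(n3, n4) = XOR(1, 0) = 1
n6 = XOR(n5, A) = XOR(1, 1) = 0
n7 = NOT(n6) = NOT 0 = 1
n8 = AND(n4, n7) = AND(0, 1) = 0
n9 = AND(n8, n2) = AND(0, 0) = 0
n10 = NOT(n9) = NOT 0 = 1
n11 = XOR(n10, n6) = XOR(1, 0) = 1
So n11 = 1.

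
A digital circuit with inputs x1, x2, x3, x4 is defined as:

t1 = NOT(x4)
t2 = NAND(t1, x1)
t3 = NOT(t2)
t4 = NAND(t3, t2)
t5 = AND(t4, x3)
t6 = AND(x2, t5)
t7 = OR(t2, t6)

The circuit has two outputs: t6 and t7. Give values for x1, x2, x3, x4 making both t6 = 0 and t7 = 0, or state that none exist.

Check with x1=1 x2=1 x3=0 x4=0:
t1 = NOT(x4) = NOT 0 = 1
t2 = NAND(t1, x1) = NAND(1, 1) = 0
t3 = NOT(t2) = NOT 0 = 1
t4 = NAND(t3, t2) = NAND(1, 0) = 1
t5 = AND(t4, x3) = AND(1, 0) = 0
t6 = AND(x2, t5) = AND(1, 0) = 0
t7 = OR(t2, t6) = OR(0, 0) = 0
So t6 = 0 and t7 = 0.

x1=1 x2=1 x3=0 x4=0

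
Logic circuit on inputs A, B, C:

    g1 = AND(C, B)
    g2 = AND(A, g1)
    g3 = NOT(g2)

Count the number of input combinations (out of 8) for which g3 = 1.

7

g3 = NOT(g2) must be 1, so g2 = 0.
g2 = AND(A, g1) must be 0, so at least one of A, g1 is 0.
Enumerating the 8 input combinations, 7 give g3 = 1 and 1 give g3 = 0.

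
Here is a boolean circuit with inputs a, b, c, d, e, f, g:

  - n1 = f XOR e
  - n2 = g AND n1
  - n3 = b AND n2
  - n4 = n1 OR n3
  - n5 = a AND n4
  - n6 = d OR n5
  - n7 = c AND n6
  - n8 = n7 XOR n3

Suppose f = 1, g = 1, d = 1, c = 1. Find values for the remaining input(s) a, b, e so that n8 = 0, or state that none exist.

a=1, b=1, e=0

n8 = n7 XOR n3 must be 0, so n7 and n3 are equal.
Check with f = 1, g = 1, d = 1, c = 1 and a=1, b=1, e=0:
n1 = f XOR e = 1 XOR 0 = 1
n2 = g AND n1 = 1 AND 1 = 1
n3 = b AND n2 = 1 AND 1 = 1
n4 = n1 OR n3 = 1 OR 1 = 1
n5 = a AND n4 = 1 AND 1 = 1
n6 = d OR n5 = 1 OR 1 = 1
n7 = c AND n6 = 1 AND 1 = 1
n8 = n7 XOR n3 = 1 XOR 1 = 0
So n8 = 0.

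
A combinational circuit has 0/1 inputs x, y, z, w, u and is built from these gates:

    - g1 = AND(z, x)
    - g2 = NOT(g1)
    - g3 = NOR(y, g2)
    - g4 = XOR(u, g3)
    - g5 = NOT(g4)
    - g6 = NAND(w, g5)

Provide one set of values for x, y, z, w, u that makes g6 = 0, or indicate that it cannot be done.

x=1, y=1, z=1, w=1, u=0

g6 = NAND(w, g5) must be 0, so both w = 1 and g5 = 1.
g5 = NOT(g4) must be 1, so g4 = 0.
Check with x=1, y=1, z=1, w=1, u=0:
g1 = AND(z, x) = AND(1, 1) = 1
g2 = NOT(g1) = NOT 1 = 0
g3 = NOR(y, g2) = NOR(1, 0) = 0
g4 = XOR(u, g3) = XOR(0, 0) = 0
g5 = NOT(g4) = NOT 0 = 1
g6 = NAND(w, g5) = NAND(1, 1) = 0
So g6 = 0 as required.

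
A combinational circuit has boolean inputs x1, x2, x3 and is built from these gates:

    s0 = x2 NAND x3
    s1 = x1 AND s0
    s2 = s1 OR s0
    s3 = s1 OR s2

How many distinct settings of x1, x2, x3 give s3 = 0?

s3 = s1 OR s2 must be 0, so both s1 = 0 and s2 = 0.
s1 = x1 AND s0 must be 0, so at least one of x1, s0 is 0.
Satisfying assignments:
  x1=0, x2=1, x3=1
  x1=1, x2=1, x3=1

2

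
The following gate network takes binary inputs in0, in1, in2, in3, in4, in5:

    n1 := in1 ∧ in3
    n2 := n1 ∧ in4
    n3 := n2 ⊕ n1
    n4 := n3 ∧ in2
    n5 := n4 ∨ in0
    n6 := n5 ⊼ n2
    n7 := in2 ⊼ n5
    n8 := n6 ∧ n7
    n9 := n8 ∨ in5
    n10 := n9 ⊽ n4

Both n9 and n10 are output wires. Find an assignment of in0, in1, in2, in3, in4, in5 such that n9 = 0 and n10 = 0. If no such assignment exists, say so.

in0=0 in1=1 in2=1 in3=1 in4=0 in5=0

Check with in0=0 in1=1 in2=1 in3=1 in4=0 in5=0:
n1 = in1 ∧ in3 = 1 ∧ 1 = 1
n2 = n1 ∧ in4 = 1 ∧ 0 = 0
n3 = n2 ⊕ n1 = 0 ⊕ 1 = 1
n4 = n3 ∧ in2 = 1 ∧ 1 = 1
n5 = n4 ∨ in0 = 1 ∨ 0 = 1
n6 = n5 ⊼ n2 = 1 ⊼ 0 = 1
n7 = in2 ⊼ n5 = 1 ⊼ 1 = 0
n8 = n6 ∧ n7 = 1 ∧ 0 = 0
n9 = n8 ∨ in5 = 0 ∨ 0 = 0
n10 = n9 ⊽ n4 = 0 ⊽ 1 = 0
So n9 = 0 and n10 = 0.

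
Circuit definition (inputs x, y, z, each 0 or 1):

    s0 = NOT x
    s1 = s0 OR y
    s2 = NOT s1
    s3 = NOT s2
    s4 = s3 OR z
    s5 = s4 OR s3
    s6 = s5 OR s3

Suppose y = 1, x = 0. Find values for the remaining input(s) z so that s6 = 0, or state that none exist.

With y = 1, x = 0 fixed, none of the 2 settings of z give s6 = 0.
For example, with z=0:
s0 = NOT x = NOT 0 = 1
s1 = s0 OR y = 1 OR 1 = 1
s2 = NOT s1 = NOT 1 = 0
s3 = NOT s2 = NOT 0 = 1
s4 = s3 OR z = 1 OR 0 = 1
s5 = s4 OR s3 = 1 OR 1 = 1
s6 = s5 OR s3 = 1 OR 1 = 1
giving s6 = 1 ≠ 0.

no solution exists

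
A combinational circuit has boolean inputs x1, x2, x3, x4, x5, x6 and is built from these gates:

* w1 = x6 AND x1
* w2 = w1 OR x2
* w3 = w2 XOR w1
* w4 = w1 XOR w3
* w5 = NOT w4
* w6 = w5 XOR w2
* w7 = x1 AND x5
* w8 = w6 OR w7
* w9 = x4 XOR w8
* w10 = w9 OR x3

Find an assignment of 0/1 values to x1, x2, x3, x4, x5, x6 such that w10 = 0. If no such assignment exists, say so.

x1=1, x2=1, x3=0, x4=1, x5=1, x6=1

w10 = w9 OR x3 must be 0, so both w9 = 0 and x3 = 0.
w9 = x4 XOR w8 must be 0, so x4 and w8 are equal.
Check with x1=1, x2=1, x3=0, x4=1, x5=1, x6=1:
w1 = x6 AND x1 = 1 AND 1 = 1
w2 = w1 OR x2 = 1 OR 1 = 1
w3 = w2 XOR w1 = 1 XOR 1 = 0
w4 = w1 XOR w3 = 1 XOR 0 = 1
w5 = NOT w4 = NOT 1 = 0
w6 = w5 XOR w2 = 0 XOR 1 = 1
w7 = x1 AND x5 = 1 AND 1 = 1
w8 = w6 OR w7 = 1 OR 1 = 1
w9 = x4 XOR w8 = 1 XOR 1 = 0
w10 = w9 OR x3 = 0 OR 0 = 0
So w10 = 0 as required.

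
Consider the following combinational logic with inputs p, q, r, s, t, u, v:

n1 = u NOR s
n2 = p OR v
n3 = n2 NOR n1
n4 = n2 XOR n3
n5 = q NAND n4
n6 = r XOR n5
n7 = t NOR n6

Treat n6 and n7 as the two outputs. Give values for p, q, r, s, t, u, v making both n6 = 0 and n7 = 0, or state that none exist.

Check with p=0 q=0 r=1 s=1 t=1 u=0 v=0:
n1 = u NOR s = 0 NOR 1 = 0
n2 = p OR v = 0 OR 0 = 0
n3 = n2 NOR n1 = 0 NOR 0 = 1
n4 = n2 XOR n3 = 0 XOR 1 = 1
n5 = q NAND n4 = 0 NAND 1 = 1
n6 = r XOR n5 = 1 XOR 1 = 0
n7 = t NOR n6 = 1 NOR 0 = 0
So n6 = 0 and n7 = 0.

p=0 q=0 r=1 s=1 t=1 u=0 v=0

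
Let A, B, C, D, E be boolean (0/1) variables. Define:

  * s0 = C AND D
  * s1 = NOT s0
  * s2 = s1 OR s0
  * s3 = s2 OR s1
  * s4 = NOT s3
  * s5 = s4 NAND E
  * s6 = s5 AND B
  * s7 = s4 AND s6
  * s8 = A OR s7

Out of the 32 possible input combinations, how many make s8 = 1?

16

s8 = A OR s7 must be 1, so at least one of A, s7 is 1.
Enumerating the 32 input combinations, 16 give s8 = 1 and 16 give s8 = 0.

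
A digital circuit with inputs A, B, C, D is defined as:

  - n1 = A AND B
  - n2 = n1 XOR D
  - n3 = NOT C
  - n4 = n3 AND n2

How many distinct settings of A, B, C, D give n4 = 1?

4

n4 = n3 AND n2 must be 1, so both n3 = 1 and n2 = 1.
n3 = NOT C must be 1, so C = 0.
n2 = n1 XOR D must be 1, so n1 and D differ.
Satisfying assignments:
  A=0, B=0, C=0, D=1
  A=0, B=1, C=0, D=1
  A=1, B=0, C=0, D=1
  A=1, B=1, C=0, D=0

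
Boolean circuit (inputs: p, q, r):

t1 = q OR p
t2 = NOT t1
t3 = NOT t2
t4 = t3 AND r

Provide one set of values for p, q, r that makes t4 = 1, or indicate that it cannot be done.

t4 = t3 AND r must be 1, so both t3 = 1 and r = 1.
Check with p=0 q=1 r=1:
t1 = q OR p = 1 OR 0 = 1
t2 = NOT t1 = NOT 1 = 0
t3 = NOT t2 = NOT 0 = 1
t4 = t3 AND r = 1 AND 1 = 1
So t4 = 1 as required.

p=0 q=1 r=1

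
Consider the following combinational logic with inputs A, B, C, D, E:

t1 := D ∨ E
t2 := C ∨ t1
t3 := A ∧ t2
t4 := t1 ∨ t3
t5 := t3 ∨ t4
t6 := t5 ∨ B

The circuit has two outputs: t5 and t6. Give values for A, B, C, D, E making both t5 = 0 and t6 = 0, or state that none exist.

Check with A=0, B=0, C=1, D=0, E=0:
t1 = D ∨ E = 0 ∨ 0 = 0
t2 = C ∨ t1 = 1 ∨ 0 = 1
t3 = A ∧ t2 = 0 ∧ 1 = 0
t4 = t1 ∨ t3 = 0 ∨ 0 = 0
t5 = t3 ∨ t4 = 0 ∨ 0 = 0
t6 = t5 ∨ B = 0 ∨ 0 = 0
So t5 = 0 and t6 = 0.

A=0, B=0, C=1, D=0, E=0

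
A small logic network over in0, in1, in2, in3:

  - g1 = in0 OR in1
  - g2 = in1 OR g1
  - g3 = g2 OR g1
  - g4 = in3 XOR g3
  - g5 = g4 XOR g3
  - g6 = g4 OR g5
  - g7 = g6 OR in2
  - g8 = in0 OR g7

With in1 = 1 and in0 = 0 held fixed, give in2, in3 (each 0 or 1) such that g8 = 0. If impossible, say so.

With in1 = 1 and in0 = 0 fixed, none of the 4 settings of in2, in3 give g8 = 0.
For example, with in2=1, in3=0:
g1 = in0 OR in1 = 0 OR 1 = 1
g2 = in1 OR g1 = 1 OR 1 = 1
g3 = g2 OR g1 = 1 OR 1 = 1
g4 = in3 XOR g3 = 0 XOR 1 = 1
g5 = g4 XOR g3 = 1 XOR 1 = 0
g6 = g4 OR g5 = 1 OR 0 = 1
g7 = g6 OR in2 = 1 OR 1 = 1
g8 = in0 OR g7 = 0 OR 1 = 1
giving g8 = 1 ≠ 0.

no solution exists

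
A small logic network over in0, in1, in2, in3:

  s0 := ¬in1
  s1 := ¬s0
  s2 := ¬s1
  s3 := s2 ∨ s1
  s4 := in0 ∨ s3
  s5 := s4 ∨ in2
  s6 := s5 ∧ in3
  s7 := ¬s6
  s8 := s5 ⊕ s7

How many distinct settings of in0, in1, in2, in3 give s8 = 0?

8

s8 = s5 ⊕ s7 must be 0, so s5 and s7 are equal.
Enumerating the 16 input combinations, 8 give s8 = 0 and 8 give s8 = 1.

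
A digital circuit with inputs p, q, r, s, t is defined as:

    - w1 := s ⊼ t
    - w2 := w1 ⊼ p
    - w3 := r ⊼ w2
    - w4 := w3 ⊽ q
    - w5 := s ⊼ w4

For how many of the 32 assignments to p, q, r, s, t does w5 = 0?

w5 = s ⊼ w4 must be 0, so both s = 1 and w4 = 1.
Enumerating the 32 input combinations, 3 give w5 = 0 and 29 give w5 = 1.

3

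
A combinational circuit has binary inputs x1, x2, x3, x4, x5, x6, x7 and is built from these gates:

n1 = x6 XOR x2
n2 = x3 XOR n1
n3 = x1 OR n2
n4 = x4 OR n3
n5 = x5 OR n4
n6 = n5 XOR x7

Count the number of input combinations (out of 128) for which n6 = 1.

n6 = n5 XOR x7 must be 1, so n5 and x7 differ.
Enumerating the 128 input combinations, 64 give n6 = 1 and 64 give n6 = 0.

64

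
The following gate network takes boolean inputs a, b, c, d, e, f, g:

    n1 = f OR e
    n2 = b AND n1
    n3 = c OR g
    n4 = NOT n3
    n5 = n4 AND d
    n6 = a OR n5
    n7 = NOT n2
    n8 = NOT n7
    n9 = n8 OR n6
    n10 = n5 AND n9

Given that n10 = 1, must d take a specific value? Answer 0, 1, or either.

n10 = n5 AND n9 must be 1, so both n5 = 1 and n9 = 1.
n5 = n4 AND d must be 1, so both n4 = 1 and d = 1.
Every assignment with n10 = 1 has d = 1; there are 16 such assignment(s).

1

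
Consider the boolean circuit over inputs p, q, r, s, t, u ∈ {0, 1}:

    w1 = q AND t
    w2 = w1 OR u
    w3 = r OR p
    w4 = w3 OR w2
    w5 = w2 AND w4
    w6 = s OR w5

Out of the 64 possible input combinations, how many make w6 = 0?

w6 = s OR w5 must be 0, so both s = 0 and w5 = 0.
w5 = w2 AND w4 must be 0, so at least one of w2, w4 is 0.
Enumerating the 64 input combinations, 12 give w6 = 0 and 52 give w6 = 1.

12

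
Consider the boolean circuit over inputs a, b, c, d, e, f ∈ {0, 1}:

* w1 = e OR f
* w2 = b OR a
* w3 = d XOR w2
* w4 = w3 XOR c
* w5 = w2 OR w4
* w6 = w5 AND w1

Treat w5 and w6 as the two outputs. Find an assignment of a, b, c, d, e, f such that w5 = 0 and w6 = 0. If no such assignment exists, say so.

Check with a=0, b=0, c=0, d=0, e=0, f=0:
w1 = e OR f = 0 OR 0 = 0
w2 = b OR a = 0 OR 0 = 0
w3 = d XOR w2 = 0 XOR 0 = 0
w4 = w3 XOR c = 0 XOR 0 = 0
w5 = w2 OR w4 = 0 OR 0 = 0
w6 = w5 AND w1 = 0 AND 0 = 0
So w5 = 0 and w6 = 0.

a=0, b=0, c=0, d=0, e=0, f=0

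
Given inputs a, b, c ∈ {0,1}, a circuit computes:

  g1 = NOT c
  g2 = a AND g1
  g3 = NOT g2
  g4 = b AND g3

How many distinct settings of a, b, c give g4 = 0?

g4 = b AND g3 must be 0, so at least one of b, g3 is 0.
Enumerating the 8 input combinations, 5 give g4 = 0 and 3 give g4 = 1.

5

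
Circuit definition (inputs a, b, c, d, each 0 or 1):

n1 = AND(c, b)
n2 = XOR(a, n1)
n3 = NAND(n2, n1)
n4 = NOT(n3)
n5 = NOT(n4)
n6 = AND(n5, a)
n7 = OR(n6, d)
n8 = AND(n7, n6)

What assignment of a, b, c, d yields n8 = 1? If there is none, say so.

n8 = AND(n7, n6) must be 1, so both n7 = 1 and n6 = 1.
n7 = OR(n6, d) must be 1, so at least one of n6, d is 1.
n6 = AND(n5, a) must be 1, so both n5 = 1 and a = 1.
Check with a=1, b=0, c=1, d=1:
n1 = AND(c, b) = AND(1, 0) = 0
n2 = XOR(a, n1) = XOR(1, 0) = 1
n3 = NAND(n2, n1) = NAND(1, 0) = 1
n4 = NOT(n3) = NOT 1 = 0
n5 = NOT(n4) = NOT 0 = 1
n6 = AND(n5, a) = AND(1, 1) = 1
n7 = OR(n6, d) = OR(1, 1) = 1
n8 = AND(n7, n6) = AND(1, 1) = 1
So n8 = 1 as required.

a=1, b=0, c=1, d=1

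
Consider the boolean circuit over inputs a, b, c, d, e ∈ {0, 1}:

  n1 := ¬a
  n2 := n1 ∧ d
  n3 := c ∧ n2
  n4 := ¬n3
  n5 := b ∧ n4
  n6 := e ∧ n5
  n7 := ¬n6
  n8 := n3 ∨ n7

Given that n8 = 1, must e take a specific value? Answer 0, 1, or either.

either

Both values of e occur among assignments with n8 = 1:
  e=0: a=0, b=0, c=0, d=0, e=0
  e=1: a=0, b=0, c=0, d=0, e=1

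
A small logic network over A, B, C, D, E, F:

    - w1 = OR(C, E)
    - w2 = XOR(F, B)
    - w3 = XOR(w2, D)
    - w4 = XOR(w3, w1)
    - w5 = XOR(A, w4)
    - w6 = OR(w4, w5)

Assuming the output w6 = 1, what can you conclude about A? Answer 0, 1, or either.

either

Both values of A occur among assignments with w6 = 1:
  A=0: A=0, B=0, C=0, D=0, E=0, F=1
  A=1: A=1, B=0, C=0, D=0, E=0, F=0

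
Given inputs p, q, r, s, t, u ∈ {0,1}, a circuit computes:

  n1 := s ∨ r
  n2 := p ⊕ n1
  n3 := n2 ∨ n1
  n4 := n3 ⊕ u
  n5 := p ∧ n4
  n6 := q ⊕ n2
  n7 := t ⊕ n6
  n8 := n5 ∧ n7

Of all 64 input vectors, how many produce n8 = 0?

56

n8 = n5 ∧ n7 must be 0, so at least one of n5, n7 is 0.
Enumerating the 64 input combinations, 56 give n8 = 0 and 8 give n8 = 1.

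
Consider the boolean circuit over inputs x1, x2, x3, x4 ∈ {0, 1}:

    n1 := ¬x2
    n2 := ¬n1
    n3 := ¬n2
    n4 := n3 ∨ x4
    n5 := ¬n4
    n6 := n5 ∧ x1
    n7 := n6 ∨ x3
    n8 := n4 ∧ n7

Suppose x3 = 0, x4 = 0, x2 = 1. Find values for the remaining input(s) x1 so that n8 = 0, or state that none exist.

x1=1

n8 = n4 ∧ n7 must be 0, so at least one of n4, n7 is 0.
Check with x3 = 0, x4 = 0, x2 = 1 and x1=1:
n1 = ¬x2 = ¬1 = 0
n2 = ¬n1 = ¬0 = 1
n3 = ¬n2 = ¬1 = 0
n4 = n3 ∨ x4 = 0 ∨ 0 = 0
n5 = ¬n4 = ¬0 = 1
n6 = n5 ∧ x1 = 1 ∧ 1 = 1
n7 = n6 ∨ x3 = 1 ∨ 0 = 1
n8 = n4 ∧ n7 = 0 ∧ 1 = 0
So n8 = 0.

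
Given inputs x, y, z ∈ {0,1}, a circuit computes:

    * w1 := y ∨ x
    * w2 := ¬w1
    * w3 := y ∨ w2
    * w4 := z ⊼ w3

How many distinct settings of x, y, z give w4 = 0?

3

w4 = z ⊼ w3 must be 0, so both z = 1 and w3 = 1.
Enumerating the 8 input combinations, 3 give w4 = 0 and 5 give w4 = 1.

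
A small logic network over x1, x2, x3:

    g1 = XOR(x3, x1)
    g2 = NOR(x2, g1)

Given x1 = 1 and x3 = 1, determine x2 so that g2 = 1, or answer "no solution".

x2=0

g2 = NOR(x2, g1) must be 1, so both x2 = 0 and g1 = 0.
Check with x1 = 1 and x3 = 1 and x2=0:
g1 = XOR(x3, x1) = XOR(1, 1) = 0
g2 = NOR(x2, g1) = NOR(0, 0) = 1
So g2 = 1.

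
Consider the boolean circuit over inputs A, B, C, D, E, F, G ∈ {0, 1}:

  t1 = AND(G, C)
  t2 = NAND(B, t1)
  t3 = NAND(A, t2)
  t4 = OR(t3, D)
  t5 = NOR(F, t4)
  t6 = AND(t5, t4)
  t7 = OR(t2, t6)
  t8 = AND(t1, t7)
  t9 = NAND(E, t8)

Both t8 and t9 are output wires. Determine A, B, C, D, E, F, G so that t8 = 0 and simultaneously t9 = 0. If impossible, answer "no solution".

no solution exists

Across all 128 input combinations, none give both t8 = 0 and t9 = 0.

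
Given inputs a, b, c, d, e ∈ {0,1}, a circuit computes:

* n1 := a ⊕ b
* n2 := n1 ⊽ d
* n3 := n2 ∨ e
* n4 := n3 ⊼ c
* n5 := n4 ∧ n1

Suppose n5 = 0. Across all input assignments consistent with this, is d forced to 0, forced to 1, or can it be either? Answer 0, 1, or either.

either

Both values of d occur among assignments with n5 = 0:
  d=0: a=0, b=0, c=0, d=0, e=0
  d=1: a=0, b=0, c=0, d=1, e=0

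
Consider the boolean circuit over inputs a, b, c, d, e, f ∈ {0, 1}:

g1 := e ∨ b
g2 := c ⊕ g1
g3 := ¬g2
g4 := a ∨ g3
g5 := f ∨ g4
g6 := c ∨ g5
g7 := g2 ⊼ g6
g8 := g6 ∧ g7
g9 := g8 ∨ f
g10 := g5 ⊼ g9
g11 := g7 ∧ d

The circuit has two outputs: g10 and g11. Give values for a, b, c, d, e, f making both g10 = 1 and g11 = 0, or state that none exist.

Check with a=1, b=0, c=1, d=0, e=0, f=0:
g1 = e ∨ b = 0 ∨ 0 = 0
g2 = c ⊕ g1 = 1 ⊕ 0 = 1
g3 = ¬g2 = ¬1 = 0
g4 = a ∨ g3 = 1 ∨ 0 = 1
g5 = f ∨ g4 = 0 ∨ 1 = 1
g6 = c ∨ g5 = 1 ∨ 1 = 1
g7 = g2 ⊼ g6 = 1 ⊼ 1 = 0
g8 = g6 ∧ g7 = 1 ∧ 0 = 0
g9 = g8 ∨ f = 0 ∨ 0 = 0
g10 = g5 ⊼ g9 = 1 ⊼ 0 = 1
g11 = g7 ∧ d = 0 ∧ 0 = 0
So g10 = 1 and g11 = 0.

a=1, b=0, c=1, d=0, e=0, f=0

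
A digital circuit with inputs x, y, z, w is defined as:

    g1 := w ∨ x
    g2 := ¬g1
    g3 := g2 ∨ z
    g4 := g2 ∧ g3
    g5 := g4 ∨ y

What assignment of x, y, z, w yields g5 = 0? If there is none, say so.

x=0, y=0, z=0, w=1

Check with x=0, y=0, z=0, w=1:
g1 = w ∨ x = 1 ∨ 0 = 1
g2 = ¬g1 = ¬1 = 0
g3 = g2 ∨ z = 0 ∨ 0 = 0
g4 = g2 ∧ g3 = 0 ∧ 0 = 0
g5 = g4 ∨ y = 0 ∨ 0 = 0
So g5 = 0 as required.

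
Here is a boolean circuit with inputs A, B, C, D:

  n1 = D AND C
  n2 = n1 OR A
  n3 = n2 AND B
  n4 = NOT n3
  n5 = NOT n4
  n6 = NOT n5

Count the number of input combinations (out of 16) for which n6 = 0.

n6 = NOT n5 must be 0, so n5 = 1.
Satisfying assignments:
  A=0, B=1, C=1, D=1
  A=1, B=1, C=0, D=0
  A=1, B=1, C=0, D=1
  A=1, B=1, C=1, D=0
  A=1, B=1, C=1, D=1

5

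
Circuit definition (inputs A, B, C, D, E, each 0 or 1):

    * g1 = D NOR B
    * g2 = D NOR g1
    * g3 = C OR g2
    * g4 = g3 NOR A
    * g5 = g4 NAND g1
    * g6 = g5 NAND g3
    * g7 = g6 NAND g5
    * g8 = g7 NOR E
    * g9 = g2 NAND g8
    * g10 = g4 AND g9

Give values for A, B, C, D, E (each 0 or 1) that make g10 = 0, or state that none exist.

g10 = g4 AND g9 must be 0, so at least one of g4, g9 is 0.
Check with A=1 B=1 C=1 D=0 E=1:
g1 = D NOR B = 0 NOR 1 = 0
g2 = D NOR g1 = 0 NOR 0 = 1
g3 = C OR g2 = 1 OR 1 = 1
g4 = g3 NOR A = 1 NOR 1 = 0
g5 = g4 NAND g1 = 0 NAND 0 = 1
g6 = g5 NAND g3 = 1 NAND 1 = 0
g7 = g6 NAND g5 = 0 NAND 1 = 1
g8 = g7 NOR E = 1 NOR 1 = 0
g9 = g2 NAND g8 = 1 NAND 0 = 1
g10 = g4 AND g9 = 0 AND 1 = 0
So g10 = 0 as required.

A=1 B=1 C=1 D=0 E=1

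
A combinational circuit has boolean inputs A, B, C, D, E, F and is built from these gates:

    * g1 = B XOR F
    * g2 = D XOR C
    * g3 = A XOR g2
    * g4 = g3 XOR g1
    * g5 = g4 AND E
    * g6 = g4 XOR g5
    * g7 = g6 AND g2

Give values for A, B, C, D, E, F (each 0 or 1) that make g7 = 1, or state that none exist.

A=0 B=1 C=0 D=1 E=0 F=1

g7 = g6 AND g2 must be 1, so both g6 = 1 and g2 = 1.
g6 = g4 XOR g5 must be 1, so g4 and g5 differ.
g2 = D XOR C must be 1, so D and C differ.
Check with A=0 B=1 C=0 D=1 E=0 F=1:
g1 = B XOR F = 1 XOR 1 = 0
g2 = D XOR C = 1 XOR 0 = 1
g3 = A XOR g2 = 0 XOR 1 = 1
g4 = g3 XOR g1 = 1 XOR 0 = 1
g5 = g4 AND E = 1 AND 0 = 0
g6 = g4 XOR g5 = 1 XOR 0 = 1
g7 = g6 AND g2 = 1 AND 1 = 1
So g7 = 1 as required.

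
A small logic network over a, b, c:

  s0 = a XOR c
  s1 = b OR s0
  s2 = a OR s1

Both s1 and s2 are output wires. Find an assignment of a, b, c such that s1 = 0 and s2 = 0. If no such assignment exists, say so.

Check with a=0, b=0, c=0:
s0 = a XOR c = 0 XOR 0 = 0
s1 = b OR s0 = 0 OR 0 = 0
s2 = a OR s1 = 0 OR 0 = 0
So s1 = 0 and s2 = 0.

a=0, b=0, c=0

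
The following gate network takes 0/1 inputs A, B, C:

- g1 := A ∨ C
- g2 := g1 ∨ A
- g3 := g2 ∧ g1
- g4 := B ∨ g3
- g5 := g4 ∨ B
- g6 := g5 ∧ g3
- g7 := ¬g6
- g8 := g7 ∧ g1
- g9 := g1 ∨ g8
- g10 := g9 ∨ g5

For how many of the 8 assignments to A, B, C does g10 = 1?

g10 = g9 ∨ g5 must be 1, so at least one of g9, g5 is 1.
Enumerating the 8 input combinations, 7 give g10 = 1 and 1 give g10 = 0.

7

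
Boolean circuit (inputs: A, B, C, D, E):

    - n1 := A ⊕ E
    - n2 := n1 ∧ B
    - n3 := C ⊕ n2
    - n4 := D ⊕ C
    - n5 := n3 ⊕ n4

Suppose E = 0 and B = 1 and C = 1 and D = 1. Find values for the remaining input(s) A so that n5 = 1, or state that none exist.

A=0

n5 = n3 ⊕ n4 must be 1, so n3 and n4 differ.
Check with E = 0 and B = 1 and C = 1 and D = 1 and A=0:
n1 = A ⊕ E = 0 ⊕ 0 = 0
n2 = n1 ∧ B = 0 ∧ 1 = 0
n3 = C ⊕ n2 = 1 ⊕ 0 = 1
n4 = D ⊕ C = 1 ⊕ 1 = 0
n5 = n3 ⊕ n4 = 1 ⊕ 0 = 1
So n5 = 1.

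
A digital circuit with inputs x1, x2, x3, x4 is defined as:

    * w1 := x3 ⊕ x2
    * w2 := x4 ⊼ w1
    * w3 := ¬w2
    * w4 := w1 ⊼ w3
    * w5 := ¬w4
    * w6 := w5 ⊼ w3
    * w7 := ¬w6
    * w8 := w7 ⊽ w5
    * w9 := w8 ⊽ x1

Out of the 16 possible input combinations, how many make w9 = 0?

14

w9 = w8 ⊽ x1 must be 0, so at least one of w8, x1 is 1.
Enumerating the 16 input combinations, 14 give w9 = 0 and 2 give w9 = 1.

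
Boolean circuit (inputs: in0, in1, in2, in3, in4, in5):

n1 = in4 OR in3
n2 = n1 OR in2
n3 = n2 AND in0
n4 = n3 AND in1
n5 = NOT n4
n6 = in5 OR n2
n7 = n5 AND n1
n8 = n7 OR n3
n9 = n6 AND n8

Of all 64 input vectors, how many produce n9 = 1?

n9 = n6 AND n8 must be 1, so both n6 = 1 and n8 = 1.
Enumerating the 64 input combinations, 52 give n9 = 1 and 12 give n9 = 0.

52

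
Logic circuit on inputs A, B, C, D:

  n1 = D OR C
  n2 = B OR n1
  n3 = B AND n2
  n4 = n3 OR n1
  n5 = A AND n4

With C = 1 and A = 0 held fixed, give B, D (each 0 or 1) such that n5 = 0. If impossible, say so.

n5 = A AND n4 must be 0, so at least one of A, n4 is 0.
Check with C = 1 and A = 0 and B=1, D=0:
n1 = D OR C = 0 OR 1 = 1
n2 = B OR n1 = 1 OR 1 = 1
n3 = B AND n2 = 1 AND 1 = 1
n4 = n3 OR n1 = 1 OR 1 = 1
n5 = A AND n4 = 0 AND 1 = 0
So n5 = 0.

B=1, D=0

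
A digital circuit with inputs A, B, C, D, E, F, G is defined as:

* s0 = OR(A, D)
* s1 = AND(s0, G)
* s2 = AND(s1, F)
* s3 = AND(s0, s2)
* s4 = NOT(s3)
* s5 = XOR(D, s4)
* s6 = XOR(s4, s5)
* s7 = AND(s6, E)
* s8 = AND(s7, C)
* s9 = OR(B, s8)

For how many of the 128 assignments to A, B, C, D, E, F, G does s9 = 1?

72

s9 = OR(B, s8) must be 1, so at least one of B, s8 is 1.
Enumerating the 128 input combinations, 72 give s9 = 1 and 56 give s9 = 0.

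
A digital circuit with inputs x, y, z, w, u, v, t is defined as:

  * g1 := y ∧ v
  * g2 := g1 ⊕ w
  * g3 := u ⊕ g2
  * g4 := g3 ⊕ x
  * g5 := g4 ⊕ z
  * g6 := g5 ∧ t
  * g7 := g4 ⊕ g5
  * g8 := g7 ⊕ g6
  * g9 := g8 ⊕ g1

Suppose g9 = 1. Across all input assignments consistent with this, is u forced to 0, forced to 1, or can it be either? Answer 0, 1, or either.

either

Both values of u occur among assignments with g9 = 1:
  u=0: x=0, y=0, z=0, w=1, u=0, v=0, t=1
  u=1: x=0, y=0, z=0, w=0, u=1, v=0, t=1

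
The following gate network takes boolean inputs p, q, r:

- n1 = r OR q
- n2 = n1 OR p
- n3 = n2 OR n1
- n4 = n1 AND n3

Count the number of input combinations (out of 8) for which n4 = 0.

2

n4 = n1 AND n3 must be 0, so at least one of n1, n3 is 0.
Satisfying assignments:
  p=0, q=0, r=0
  p=1, q=0, r=0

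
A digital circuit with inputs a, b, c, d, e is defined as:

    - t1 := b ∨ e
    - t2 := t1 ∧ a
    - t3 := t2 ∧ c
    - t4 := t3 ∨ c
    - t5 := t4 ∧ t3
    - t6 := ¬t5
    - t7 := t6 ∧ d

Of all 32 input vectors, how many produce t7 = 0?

t7 = t6 ∧ d must be 0, so at least one of t6, d is 0.
Enumerating the 32 input combinations, 19 give t7 = 0 and 13 give t7 = 1.

19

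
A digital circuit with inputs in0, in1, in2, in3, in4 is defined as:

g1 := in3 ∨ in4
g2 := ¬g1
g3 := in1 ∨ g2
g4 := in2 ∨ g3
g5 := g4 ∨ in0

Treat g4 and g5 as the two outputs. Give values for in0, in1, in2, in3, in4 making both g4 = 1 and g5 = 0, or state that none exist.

no solution exists

Across all 32 input combinations, none give both g4 = 1 and g5 = 0.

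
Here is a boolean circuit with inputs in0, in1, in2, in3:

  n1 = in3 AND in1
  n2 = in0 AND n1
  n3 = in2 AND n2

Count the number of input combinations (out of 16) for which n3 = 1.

n3 = in2 AND n2 must be 1, so both in2 = 1 and n2 = 1.
Satisfying assignments:
  in0=1, in1=1, in2=1, in3=1

1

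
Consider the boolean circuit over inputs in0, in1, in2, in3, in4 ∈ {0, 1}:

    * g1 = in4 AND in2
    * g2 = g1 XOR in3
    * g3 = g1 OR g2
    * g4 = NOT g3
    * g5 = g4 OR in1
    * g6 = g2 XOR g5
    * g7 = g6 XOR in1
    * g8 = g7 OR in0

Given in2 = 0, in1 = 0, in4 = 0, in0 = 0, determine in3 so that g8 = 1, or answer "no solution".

in3=1

Check with in2 = 0, in1 = 0, in4 = 0, in0 = 0 and in3=1:
g1 = in4 AND in2 = 0 AND 0 = 0
g2 = g1 XOR in3 = 0 XOR 1 = 1
g3 = g1 OR g2 = 0 OR 1 = 1
g4 = NOT g3 = NOT 1 = 0
g5 = g4 OR in1 = 0 OR 0 = 0
g6 = g2 XOR g5 = 1 XOR 0 = 1
g7 = g6 XOR in1 = 1 XOR 0 = 1
g8 = g7 OR in0 = 1 OR 0 = 1
So g8 = 1.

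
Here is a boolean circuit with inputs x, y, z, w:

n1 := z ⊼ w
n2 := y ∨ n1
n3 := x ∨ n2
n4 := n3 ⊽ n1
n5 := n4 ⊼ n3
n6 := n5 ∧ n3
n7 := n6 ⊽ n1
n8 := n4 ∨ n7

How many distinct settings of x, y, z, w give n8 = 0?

15

n8 = n4 ∨ n7 must be 0, so both n4 = 0 and n7 = 0.
n4 = n3 ⊽ n1 must be 0, so at least one of n3, n1 is 1.
Enumerating the 16 input combinations, 15 give n8 = 0 and 1 give n8 = 1.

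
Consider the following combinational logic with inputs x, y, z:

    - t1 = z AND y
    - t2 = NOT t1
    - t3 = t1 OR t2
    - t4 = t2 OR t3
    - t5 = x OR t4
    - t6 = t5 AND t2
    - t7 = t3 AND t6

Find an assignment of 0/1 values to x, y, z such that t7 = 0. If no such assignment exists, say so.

x=0 y=1 z=1

t7 = t3 AND t6 must be 0, so at least one of t3, t6 is 0.
Check with x=0 y=1 z=1:
t1 = z AND y = 1 AND 1 = 1
t2 = NOT t1 = NOT 1 = 0
t3 = t1 OR t2 = 1 OR 0 = 1
t4 = t2 OR t3 = 0 OR 1 = 1
t5 = x OR t4 = 0 OR 1 = 1
t6 = t5 AND t2 = 1 AND 0 = 0
t7 = t3 AND t6 = 1 AND 0 = 0
So t7 = 0 as required.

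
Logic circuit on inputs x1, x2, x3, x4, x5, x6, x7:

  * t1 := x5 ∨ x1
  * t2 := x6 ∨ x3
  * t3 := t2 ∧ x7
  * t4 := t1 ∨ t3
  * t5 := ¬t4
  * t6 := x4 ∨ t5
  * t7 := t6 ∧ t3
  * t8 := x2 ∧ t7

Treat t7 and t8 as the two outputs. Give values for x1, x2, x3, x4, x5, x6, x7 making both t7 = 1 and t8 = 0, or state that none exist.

x1=0, x2=0, x3=0, x4=1, x5=0, x6=1, x7=1

Check with x1=0, x2=0, x3=0, x4=1, x5=0, x6=1, x7=1:
t1 = x5 ∨ x1 = 0 ∨ 0 = 0
t2 = x6 ∨ x3 = 1 ∨ 0 = 1
t3 = t2 ∧ x7 = 1 ∧ 1 = 1
t4 = t1 ∨ t3 = 0 ∨ 1 = 1
t5 = ¬t4 = ¬1 = 0
t6 = x4 ∨ t5 = 1 ∨ 0 = 1
t7 = t6 ∧ t3 = 1 ∧ 1 = 1
t8 = x2 ∧ t7 = 0 ∧ 1 = 0
So t7 = 1 and t8 = 0.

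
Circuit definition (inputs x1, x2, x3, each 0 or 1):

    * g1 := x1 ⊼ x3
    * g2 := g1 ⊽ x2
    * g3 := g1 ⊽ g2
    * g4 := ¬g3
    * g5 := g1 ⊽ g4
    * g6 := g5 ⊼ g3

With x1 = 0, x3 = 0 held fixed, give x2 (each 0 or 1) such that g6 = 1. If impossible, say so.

Check with x1 = 0, x3 = 0 and x2=1:
g1 = x1 ⊼ x3 = 0 ⊼ 0 = 1
g2 = g1 ⊽ x2 = 1 ⊽ 1 = 0
g3 = g1 ⊽ g2 = 1 ⊽ 0 = 0
g4 = ¬g3 = ¬0 = 1
g5 = g1 ⊽ g4 = 1 ⊽ 1 = 0
g6 = g5 ⊼ g3 = 0 ⊼ 0 = 1
So g6 = 1.

x2=1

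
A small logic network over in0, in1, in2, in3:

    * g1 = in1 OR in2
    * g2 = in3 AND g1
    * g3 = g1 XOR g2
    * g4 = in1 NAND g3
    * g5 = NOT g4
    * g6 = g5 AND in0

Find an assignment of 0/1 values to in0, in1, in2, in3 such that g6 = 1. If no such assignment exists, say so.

in0=1 in1=1 in2=1 in3=0

g6 = g5 AND in0 must be 1, so both g5 = 1 and in0 = 1.
g5 = NOT g4 must be 1, so g4 = 0.
g4 = in1 NAND g3 must be 0, so both in1 = 1 and g3 = 1.
Check with in0=1 in1=1 in2=1 in3=0:
g1 = in1 OR in2 = 1 OR 1 = 1
g2 = in3 AND g1 = 0 AND 1 = 0
g3 = g1 XOR g2 = 1 XOR 0 = 1
g4 = in1 NAND g3 = 1 NAND 1 = 0
g5 = NOT g4 = NOT 0 = 1
g6 = g5 AND in0 = 1 AND 1 = 1
So g6 = 1 as required.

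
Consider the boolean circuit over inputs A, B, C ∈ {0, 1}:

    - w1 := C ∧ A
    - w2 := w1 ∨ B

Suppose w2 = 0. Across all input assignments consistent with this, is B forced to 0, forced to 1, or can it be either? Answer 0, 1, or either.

0

w2 = w1 ∨ B must be 0, so both w1 = 0 and B = 0.
Every assignment with w2 = 0 has B = 0; there are 3 such assignment(s).
  A=0, B=0, C=0
  A=0, B=0, C=1
  A=1, B=0, C=0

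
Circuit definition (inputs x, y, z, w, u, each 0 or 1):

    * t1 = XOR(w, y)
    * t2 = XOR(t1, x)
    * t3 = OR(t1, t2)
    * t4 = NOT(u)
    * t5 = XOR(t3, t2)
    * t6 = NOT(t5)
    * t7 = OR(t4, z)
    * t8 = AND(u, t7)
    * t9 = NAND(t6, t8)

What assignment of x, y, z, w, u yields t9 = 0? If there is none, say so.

t9 = NAND(t6, t8) must be 0, so both t6 = 1 and t8 = 1.
Check with x=0, y=0, z=1, w=0, u=1:
t1 = XOR(w, y) = XOR(0, 0) = 0
t2 = XOR(t1, x) = XOR(0, 0) = 0
t3 = OR(t1, t2) = OR(0, 0) = 0
t4 = NOT(u) = NOT 1 = 0
t5 = XOR(t3, t2) = XOR(0, 0) = 0
t6 = NOT(t5) = NOT 0 = 1
t7 = OR(t4, z) = OR(0, 1) = 1
t8 = AND(u, t7) = AND(1, 1) = 1
t9 = NAND(t6, t8) = NAND(1, 1) = 0
So t9 = 0 as required.

x=0, y=0, z=1, w=0, u=1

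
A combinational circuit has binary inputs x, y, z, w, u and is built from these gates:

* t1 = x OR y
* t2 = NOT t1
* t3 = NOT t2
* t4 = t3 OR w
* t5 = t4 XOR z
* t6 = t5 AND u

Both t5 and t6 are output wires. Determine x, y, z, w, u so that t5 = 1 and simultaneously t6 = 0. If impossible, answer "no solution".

x=0, y=1, z=0, w=1, u=0

Check with x=0, y=1, z=0, w=1, u=0:
t1 = x OR y = 0 OR 1 = 1
t2 = NOT t1 = NOT 1 = 0
t3 = NOT t2 = NOT 0 = 1
t4 = t3 OR w = 1 OR 1 = 1
t5 = t4 XOR z = 1 XOR 0 = 1
t6 = t5 AND u = 1 AND 0 = 0
So t5 = 1 and t6 = 0.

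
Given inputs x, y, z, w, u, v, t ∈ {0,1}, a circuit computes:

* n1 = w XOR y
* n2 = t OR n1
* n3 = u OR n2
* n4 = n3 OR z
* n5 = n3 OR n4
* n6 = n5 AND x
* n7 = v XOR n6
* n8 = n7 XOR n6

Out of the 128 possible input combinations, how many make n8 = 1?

n8 = n7 XOR n6 must be 1, so n7 and n6 differ.
Enumerating the 128 input combinations, 64 give n8 = 1 and 64 give n8 = 0.

64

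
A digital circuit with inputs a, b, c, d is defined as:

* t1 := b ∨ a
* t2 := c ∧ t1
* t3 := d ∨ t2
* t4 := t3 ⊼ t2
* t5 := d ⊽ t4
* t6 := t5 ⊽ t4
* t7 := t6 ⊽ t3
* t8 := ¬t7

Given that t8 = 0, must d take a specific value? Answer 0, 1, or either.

0

t8 = ¬t7 must be 0, so t7 = 1.
Every assignment with t8 = 0 has d = 0; there are 5 such assignment(s).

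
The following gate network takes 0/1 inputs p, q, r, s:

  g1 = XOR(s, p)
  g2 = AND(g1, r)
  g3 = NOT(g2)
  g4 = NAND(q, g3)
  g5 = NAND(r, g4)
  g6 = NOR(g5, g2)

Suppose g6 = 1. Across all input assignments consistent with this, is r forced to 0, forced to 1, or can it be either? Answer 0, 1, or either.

g6 = NOR(g5, g2) must be 1, so both g5 = 0 and g2 = 0.
g5 = NAND(r, g4) must be 0, so both r = 1 and g4 = 1.
Every assignment with g6 = 1 has r = 1; there are 2 such assignment(s).
  p=0, q=0, r=1, s=0
  p=1, q=0, r=1, s=1

1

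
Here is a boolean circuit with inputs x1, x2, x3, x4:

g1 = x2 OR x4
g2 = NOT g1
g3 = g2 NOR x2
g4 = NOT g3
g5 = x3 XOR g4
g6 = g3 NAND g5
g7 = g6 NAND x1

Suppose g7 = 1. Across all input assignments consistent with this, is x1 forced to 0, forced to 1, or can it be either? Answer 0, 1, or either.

Both values of x1 occur among assignments with g7 = 1:
  x1=0: x1=0, x2=0, x3=0, x4=0
  x1=1: x1=1, x2=0, x3=1, x4=1

either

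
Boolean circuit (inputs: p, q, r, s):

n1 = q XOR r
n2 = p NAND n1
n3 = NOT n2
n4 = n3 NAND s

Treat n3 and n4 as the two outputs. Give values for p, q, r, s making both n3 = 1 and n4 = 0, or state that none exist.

Check with p=1, q=0, r=1, s=1:
n1 = q XOR r = 0 XOR 1 = 1
n2 = p NAND n1 = 1 NAND 1 = 0
n3 = NOT n2 = NOT 0 = 1
n4 = n3 NAND s = 1 NAND 1 = 0
So n3 = 1 and n4 = 0.

p=1, q=0, r=1, s=1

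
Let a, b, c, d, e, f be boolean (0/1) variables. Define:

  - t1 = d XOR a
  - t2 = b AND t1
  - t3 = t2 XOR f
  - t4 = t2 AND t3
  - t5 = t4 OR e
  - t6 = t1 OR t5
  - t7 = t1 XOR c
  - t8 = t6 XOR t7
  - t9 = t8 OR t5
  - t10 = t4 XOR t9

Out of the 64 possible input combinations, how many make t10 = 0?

22

t10 = t4 XOR t9 must be 0, so t4 and t9 are equal.
Enumerating the 64 input combinations, 22 give t10 = 0 and 42 give t10 = 1.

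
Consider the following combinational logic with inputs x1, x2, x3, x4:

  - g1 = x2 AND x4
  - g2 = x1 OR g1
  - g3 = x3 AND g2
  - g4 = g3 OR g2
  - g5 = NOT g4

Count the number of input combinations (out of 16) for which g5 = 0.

10

g5 = NOT g4 must be 0, so g4 = 1.
g4 = g3 OR g2 must be 1, so at least one of g3, g2 is 1.
Enumerating the 16 input combinations, 10 give g5 = 0 and 6 give g5 = 1.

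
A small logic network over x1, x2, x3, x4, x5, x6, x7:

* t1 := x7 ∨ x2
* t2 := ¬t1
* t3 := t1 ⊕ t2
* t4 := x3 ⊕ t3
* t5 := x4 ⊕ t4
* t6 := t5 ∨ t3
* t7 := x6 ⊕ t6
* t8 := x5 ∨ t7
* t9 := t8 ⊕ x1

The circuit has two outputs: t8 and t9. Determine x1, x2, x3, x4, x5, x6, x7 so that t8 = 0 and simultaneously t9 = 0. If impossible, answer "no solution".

x1=0, x2=0, x3=0, x4=1, x5=0, x6=1, x7=1

Check with x1=0, x2=0, x3=0, x4=1, x5=0, x6=1, x7=1:
t1 = x7 ∨ x2 = 1 ∨ 0 = 1
t2 = ¬t1 = ¬1 = 0
t3 = t1 ⊕ t2 = 1 ⊕ 0 = 1
t4 = x3 ⊕ t3 = 0 ⊕ 1 = 1
t5 = x4 ⊕ t4 = 1 ⊕ 1 = 0
t6 = t5 ∨ t3 = 0 ∨ 1 = 1
t7 = x6 ⊕ t6 = 1 ⊕ 1 = 0
t8 = x5 ∨ t7 = 0 ∨ 0 = 0
t9 = t8 ⊕ x1 = 0 ⊕ 0 = 0
So t8 = 0 and t9 = 0.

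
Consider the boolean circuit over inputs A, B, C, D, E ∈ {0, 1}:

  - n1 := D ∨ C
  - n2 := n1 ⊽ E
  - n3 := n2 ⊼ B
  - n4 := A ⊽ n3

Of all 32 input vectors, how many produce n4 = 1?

n4 = A ⊽ n3 must be 1, so both A = 0 and n3 = 0.
n3 = n2 ⊼ B must be 0, so both n2 = 1 and B = 1.
n2 = n1 ⊽ E must be 1, so both n1 = 0 and E = 0.
Satisfying assignments:
  A=0, B=1, C=0, D=0, E=0

1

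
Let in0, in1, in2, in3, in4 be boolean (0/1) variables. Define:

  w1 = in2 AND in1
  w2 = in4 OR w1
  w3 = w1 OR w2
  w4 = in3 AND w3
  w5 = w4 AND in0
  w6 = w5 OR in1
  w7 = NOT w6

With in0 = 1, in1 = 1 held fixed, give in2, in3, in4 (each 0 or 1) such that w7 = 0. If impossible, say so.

w7 = NOT w6 must be 0, so w6 = 1.
w6 = w5 OR in1 must be 1, so at least one of w5, in1 is 1.
Check with in0 = 1, in1 = 1 and in2=1, in3=1, in4=1:
w1 = in2 AND in1 = 1 AND 1 = 1
w2 = in4 OR w1 = 1 OR 1 = 1
w3 = w1 OR w2 = 1 OR 1 = 1
w4 = in3 AND w3 = 1 AND 1 = 1
w5 = w4 AND in0 = 1 AND 1 = 1
w6 = w5 OR in1 = 1 OR 1 = 1
w7 = NOT w6 = NOT 1 = 0
So w7 = 0.

in2=1 in3=1 in4=1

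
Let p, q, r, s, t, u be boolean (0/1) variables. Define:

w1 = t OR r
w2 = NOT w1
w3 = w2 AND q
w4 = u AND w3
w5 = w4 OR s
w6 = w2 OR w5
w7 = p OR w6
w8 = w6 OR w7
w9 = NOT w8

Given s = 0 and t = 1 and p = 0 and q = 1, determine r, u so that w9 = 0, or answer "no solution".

With s = 0 and t = 1 and p = 0 and q = 1 fixed, none of the 4 settings of r, u give w9 = 0.
For example, with r=1, u=0:
w1 = t OR r = 1 OR 1 = 1
w2 = NOT w1 = NOT 1 = 0
w3 = w2 AND q = 0 AND 1 = 0
w4 = u AND w3 = 0 AND 0 = 0
w5 = w4 OR s = 0 OR 0 = 0
w6 = w2 OR w5 = 0 OR 0 = 0
w7 = p OR w6 = 0 OR 0 = 0
w8 = w6 OR w7 = 0 OR 0 = 0
w9 = NOT w8 = NOT 0 = 1
giving w9 = 1 ≠ 0.

no solution exists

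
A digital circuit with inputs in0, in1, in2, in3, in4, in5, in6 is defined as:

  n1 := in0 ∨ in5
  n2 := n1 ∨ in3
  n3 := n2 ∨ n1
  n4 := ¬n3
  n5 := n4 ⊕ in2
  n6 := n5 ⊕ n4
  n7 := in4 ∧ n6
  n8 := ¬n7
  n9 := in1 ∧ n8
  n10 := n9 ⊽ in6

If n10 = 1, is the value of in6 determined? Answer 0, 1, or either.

n10 = n9 ⊽ in6 must be 1, so both n9 = 0 and in6 = 0.
Every assignment with n10 = 1 has in6 = 0; there are 40 such assignment(s).

0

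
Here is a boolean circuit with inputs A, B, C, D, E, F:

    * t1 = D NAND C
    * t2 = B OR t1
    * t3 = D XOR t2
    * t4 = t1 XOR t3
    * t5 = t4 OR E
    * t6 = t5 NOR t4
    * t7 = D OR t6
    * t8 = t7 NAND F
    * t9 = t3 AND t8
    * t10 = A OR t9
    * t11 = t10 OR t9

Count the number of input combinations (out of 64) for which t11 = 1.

46

t11 = t10 OR t9 must be 1, so at least one of t10, t9 is 1.
Enumerating the 64 input combinations, 46 give t11 = 1 and 18 give t11 = 0.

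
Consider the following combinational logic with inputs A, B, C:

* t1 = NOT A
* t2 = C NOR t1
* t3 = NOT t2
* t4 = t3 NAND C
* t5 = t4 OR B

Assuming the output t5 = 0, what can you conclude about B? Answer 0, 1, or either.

0

t5 = t4 OR B must be 0, so both t4 = 0 and B = 0.
t4 = t3 NAND C must be 0, so both t3 = 1 and C = 1.
Every assignment with t5 = 0 has B = 0; there are 2 such assignment(s).
  A=0, B=0, C=1
  A=1, B=0, C=1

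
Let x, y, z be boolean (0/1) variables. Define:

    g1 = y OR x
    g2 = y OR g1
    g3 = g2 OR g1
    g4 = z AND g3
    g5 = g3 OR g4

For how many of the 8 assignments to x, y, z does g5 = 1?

6

g5 = g3 OR g4 must be 1, so at least one of g3, g4 is 1.
Satisfying assignments:
  x=0, y=1, z=0
  x=0, y=1, z=1
  x=1, y=0, z=0
  x=1, y=0, z=1
  x=1, y=1, z=0
  x=1, y=1, z=1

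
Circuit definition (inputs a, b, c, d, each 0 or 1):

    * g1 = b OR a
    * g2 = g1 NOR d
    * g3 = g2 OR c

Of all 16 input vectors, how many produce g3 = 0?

g3 = g2 OR c must be 0, so both g2 = 0 and c = 0.
Enumerating the 16 input combinations, 7 give g3 = 0 and 9 give g3 = 1.

7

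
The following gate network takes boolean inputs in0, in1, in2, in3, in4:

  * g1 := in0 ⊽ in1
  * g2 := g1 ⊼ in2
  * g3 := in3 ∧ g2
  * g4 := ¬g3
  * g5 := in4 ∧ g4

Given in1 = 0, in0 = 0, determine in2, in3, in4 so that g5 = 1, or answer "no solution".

in2=1, in3=0, in4=1

g5 = in4 ∧ g4 must be 1, so both in4 = 1 and g4 = 1.
g4 = ¬g3 must be 1, so g3 = 0.
Check with in1 = 0, in0 = 0 and in2=1, in3=0, in4=1:
g1 = in0 ⊽ in1 = 0 ⊽ 0 = 1
g2 = g1 ⊼ in2 = 1 ⊼ 1 = 0
g3 = in3 ∧ g2 = 0 ∧ 0 = 0
g4 = ¬g3 = ¬0 = 1
g5 = in4 ∧ g4 = 1 ∧ 1 = 1
So g5 = 1.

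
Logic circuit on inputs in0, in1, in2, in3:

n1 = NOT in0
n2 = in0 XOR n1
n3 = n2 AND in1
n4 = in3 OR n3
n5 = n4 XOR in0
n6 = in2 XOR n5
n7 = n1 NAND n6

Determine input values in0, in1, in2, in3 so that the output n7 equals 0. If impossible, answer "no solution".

in0=0, in1=0, in2=1, in3=0

n7 = n1 NAND n6 must be 0, so both n1 = 1 and n6 = 1.
n1 = NOT in0 must be 1, so in0 = 0.
Check with in0=0, in1=0, in2=1, in3=0:
n1 = NOT in0 = NOT 0 = 1
n2 = in0 XOR n1 = 0 XOR 1 = 1
n3 = n2 AND in1 = 1 AND 0 = 0
n4 = in3 OR n3 = 0 OR 0 = 0
n5 = n4 XOR in0 = 0 XOR 0 = 0
n6 = in2 XOR n5 = 1 XOR 0 = 1
n7 = n1 NAND n6 = 1 NAND 1 = 0
So n7 = 0 as required.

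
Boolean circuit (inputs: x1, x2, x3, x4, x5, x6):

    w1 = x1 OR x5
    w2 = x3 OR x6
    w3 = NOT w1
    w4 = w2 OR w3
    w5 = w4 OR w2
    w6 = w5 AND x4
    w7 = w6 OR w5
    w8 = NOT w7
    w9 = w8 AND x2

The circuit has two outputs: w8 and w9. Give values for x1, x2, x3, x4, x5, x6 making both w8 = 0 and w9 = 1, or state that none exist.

no solution exists

Across all 64 input combinations, none give both w8 = 0 and w9 = 1.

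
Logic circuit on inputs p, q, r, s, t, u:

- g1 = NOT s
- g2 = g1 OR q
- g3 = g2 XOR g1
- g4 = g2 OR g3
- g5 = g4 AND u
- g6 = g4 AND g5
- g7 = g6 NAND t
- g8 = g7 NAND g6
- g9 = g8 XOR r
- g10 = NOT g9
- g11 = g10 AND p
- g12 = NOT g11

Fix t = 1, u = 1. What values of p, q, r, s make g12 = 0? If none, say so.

p=1 q=0 r=1 s=0

g12 = NOT g11 must be 0, so g11 = 1.
g11 = g10 AND p must be 1, so both g10 = 1 and p = 1.
Check with t = 1, u = 1 and p=1, q=0, r=1, s=0:
g1 = NOT s = NOT 0 = 1
g2 = g1 OR q = 1 OR 0 = 1
g3 = g2 XOR g1 = 1 XOR 1 = 0
g4 = g2 OR g3 = 1 OR 0 = 1
g5 = g4 AND u = 1 AND 1 = 1
g6 = g4 AND g5 = 1 AND 1 = 1
g7 = g6 NAND t = 1 NAND 1 = 0
g8 = g7 NAND g6 = 0 NAND 1 = 1
g9 = g8 XOR r = 1 XOR 1 = 0
g10 = NOT g9 = NOT 0 = 1
g11 = g10 AND p = 1 AND 1 = 1
g12 = NOT g11 = NOT 1 = 0
So g12 = 0.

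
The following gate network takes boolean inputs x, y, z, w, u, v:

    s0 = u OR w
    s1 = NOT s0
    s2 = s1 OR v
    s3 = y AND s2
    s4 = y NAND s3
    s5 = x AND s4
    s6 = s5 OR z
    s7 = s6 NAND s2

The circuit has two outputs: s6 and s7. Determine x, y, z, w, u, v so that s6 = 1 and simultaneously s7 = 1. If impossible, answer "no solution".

Check with x=0 y=1 z=1 w=0 u=1 v=0:
s0 = u OR w = 1 OR 0 = 1
s1 = NOT s0 = NOT 1 = 0
s2 = s1 OR v = 0 OR 0 = 0
s3 = y AND s2 = 1 AND 0 = 0
s4 = y NAND s3 = 1 NAND 0 = 1
s5 = x AND s4 = 0 AND 1 = 0
s6 = s5 OR z = 0 OR 1 = 1
s7 = s6 NAND s2 = 1 NAND 0 = 1
So s6 = 1 and s7 = 1.

x=0 y=1 z=1 w=0 u=1 v=0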